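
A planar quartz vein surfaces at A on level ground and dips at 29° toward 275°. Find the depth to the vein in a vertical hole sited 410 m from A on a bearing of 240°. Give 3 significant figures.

186 m

The hole lies 35° from the dip direction, so the down-dip offset is 410 × cos 35° = 335.85 m.
Depth = down-dip offset × tan(dip) = 335.85 × tan 29° = 335.85 × 0.5543
Depth = 186.17 m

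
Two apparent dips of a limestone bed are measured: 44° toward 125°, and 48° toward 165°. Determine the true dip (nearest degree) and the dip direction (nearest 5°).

Each apparent-dip line lies in the plane. As unit vectors (x east, y north, z up), v₁ plunges 44°→125° and v₂ plunges 48°→165°.
The plane normal is n = v₁ × v₂ ∝ (0.142, -0.318, 0.309).
True dip = arccos(n_z / |n|) = arccos(0.6644) = 48.4°.
The horizontal component of n points toward azimuth atan2(n_x, n_y) = 156°, the dip direction.

true dip 48°, dip direction 155°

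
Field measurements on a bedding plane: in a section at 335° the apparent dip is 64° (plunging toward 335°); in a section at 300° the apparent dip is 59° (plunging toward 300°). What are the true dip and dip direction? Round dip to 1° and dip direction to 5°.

Represent each trace as a vector plunging at its apparent dip toward its trend (east-north-up frame): v₁ = (-0.185, 0.397, -0.899), v₂ = (-0.446, 0.258, -0.857).
n = v₁ × v₂ = (-0.109, 0.242, 0.130) (taken with n_z > 0).
True dip = arccos(n_z / |n|) = arccos(0.4383) = 64.0°.
The horizontal component of n points toward azimuth atan2(n_x, n_y) = 336°, the dip direction.

true dip 64°, dip direction 335°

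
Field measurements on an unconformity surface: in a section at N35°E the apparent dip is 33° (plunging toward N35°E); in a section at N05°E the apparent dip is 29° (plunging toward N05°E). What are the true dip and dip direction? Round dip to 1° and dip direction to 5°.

Represent each trace as a vector plunging at its apparent dip toward its trend (east-north-up frame): v₁ = (0.481, 0.687, -0.545), v₂ = (0.076, 0.871, -0.485).
n = v₁ × v₂ = (0.141, 0.192, 0.367) (taken with n_z > 0).
Dip δ = arctan(|n_h|/n_z) = arctan(0.238/0.367) = 33.0°.
Dip direction = azimuth of (n_x, n_y) = atan2(0.141, 0.192) = 36°.

true dip 33°, dip direction 035°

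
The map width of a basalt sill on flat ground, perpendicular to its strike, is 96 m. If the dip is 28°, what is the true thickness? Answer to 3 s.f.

45.1 m

True thickness t = w · sin(dip) = 96 × sin 28°
t = 96 × 0.4695 = 45.069 m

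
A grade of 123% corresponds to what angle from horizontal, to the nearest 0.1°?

50.9°

tan θ = 123/100 = 1.2300
θ = arctan(1.2300) = 50.89°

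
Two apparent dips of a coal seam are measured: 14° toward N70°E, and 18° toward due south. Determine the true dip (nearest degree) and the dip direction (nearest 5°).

The two traces are lines in the plane: v₁ = (sin 70°·cos 14°, cos 70°·cos 14°, −sin 14°), v₂ = (sin 180°·cos 18°, cos 180°·cos 18°, −sin 18°).
The plane normal is n = v₁ × v₂ ∝ (0.333, -0.282, 0.867).
True dip = arccos(n_z / |n|) = arccos(0.8935) = 26.7°.
Dip direction = atan2(0.333, -0.282) = 130° (azimuth of n's horizontal projection).

true dip 27°, dip direction 130°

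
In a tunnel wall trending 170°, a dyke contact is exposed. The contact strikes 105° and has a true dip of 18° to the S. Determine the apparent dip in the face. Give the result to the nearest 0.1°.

Angle between strike (105°) and section (170°): β = 65°.
tan α = tan 18° × sin 65° = 0.3249 × 0.9063 = 0.2945
α = arctan(0.2945) = 16.41°

16.4°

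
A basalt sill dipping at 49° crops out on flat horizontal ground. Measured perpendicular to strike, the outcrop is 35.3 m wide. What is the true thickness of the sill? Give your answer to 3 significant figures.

True thickness t = w · sin(dip) = 35.3 × sin 49°
t = 35.3 × 0.7547 = 26.641 m

26.6 m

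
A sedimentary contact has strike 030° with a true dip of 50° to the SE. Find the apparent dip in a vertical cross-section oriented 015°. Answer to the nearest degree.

Angle between strike (030°) and section (015°): β = 15°.
tan α = tan 50° × sin 15° = 1.1918 × 0.2588 = 0.3084
α = arctan(0.3084) = 17.14°

17°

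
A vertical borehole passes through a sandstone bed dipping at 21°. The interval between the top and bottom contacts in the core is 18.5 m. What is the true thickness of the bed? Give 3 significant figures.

17.3 m

True thickness t = h · cos(dip) = 18.5 × cos 21°
t = 18.5 × 0.9336 = 17.271 m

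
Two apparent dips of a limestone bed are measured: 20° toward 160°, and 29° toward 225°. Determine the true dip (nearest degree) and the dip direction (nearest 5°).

Each apparent-dip line lies in the plane. As unit vectors (x east, y north, z up), v₁ plunges 20°→160° and v₂ plunges 29°→225°.
The plane normal is n = v₁ × v₂ ∝ (-0.217, -0.367, 0.745).
Dip δ = arctan(|n_h|/n_z) = arctan(0.426/0.745) = 29.8°.
Dip direction = azimuth of (n_x, n_y) = atan2(-0.217, -0.367) = 211°.

true dip 30°, dip direction 210°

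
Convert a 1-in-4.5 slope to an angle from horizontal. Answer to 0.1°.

12.5°

tan θ = 1/4.5 = 0.2222
θ = arctan(0.2222) = 12.53°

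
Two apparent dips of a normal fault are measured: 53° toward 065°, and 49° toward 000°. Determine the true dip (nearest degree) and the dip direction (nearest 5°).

Represent each trace as a vector plunging at its apparent dip toward its trend (east-north-up frame): v₁ = (0.545, 0.254, -0.799), v₂ = (0.000, 0.656, -0.755).
Cross product v₁ × v₂ gives the pole to the plane: n ∝ (0.332, 0.412, 0.358).
True dip = arccos(n_z / |n|) = arccos(0.5604) = 55.9°.
Dip direction = azimuth of (n_x, n_y) = atan2(0.332, 0.412) = 39°.

true dip 56°, dip direction 040°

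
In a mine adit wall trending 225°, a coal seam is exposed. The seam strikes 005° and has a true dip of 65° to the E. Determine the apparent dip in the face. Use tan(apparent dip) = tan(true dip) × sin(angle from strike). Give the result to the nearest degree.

The strike is 005° and the section trends 225°; the acute angle between them is β = 40°.
tan(apparent dip) = tan 65° · sin 40° = 1.3785
apparent dip = arctan 1.3785 = 54.04°

54°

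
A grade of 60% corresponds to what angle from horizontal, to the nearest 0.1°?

31.0°

tan θ = 60/100 = 0.6000
θ = arctan(0.6000) = 30.96°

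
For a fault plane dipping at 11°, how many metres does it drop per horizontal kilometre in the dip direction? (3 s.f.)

194 m

drop per km = 1000 × tan 11° = 1000 × 0.1944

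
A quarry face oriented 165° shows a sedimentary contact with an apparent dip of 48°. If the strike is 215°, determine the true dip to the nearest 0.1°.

The section is 50° from the strike.
tan(true dip) = tan 48° / sin 50° = 1.4498
true dip = arctan 1.4498 = 55.40°

55.4°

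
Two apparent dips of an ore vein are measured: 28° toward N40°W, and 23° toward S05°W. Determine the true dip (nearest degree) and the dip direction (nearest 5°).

true dip 51°, dip direction 255°

Represent each trace as a vector plunging at its apparent dip toward its trend (east-north-up frame): v₁ = (-0.568, 0.676, -0.469), v₂ = (-0.080, -0.917, -0.391).
The plane normal is n = v₁ × v₂ ∝ (-0.695, -0.184, 0.575).
True dip = arccos(n_z / |n|) = arccos(0.6245) = 51.4°.
Dip direction = azimuth of (n_x, n_y) = atan2(-0.695, -0.184) = 255°.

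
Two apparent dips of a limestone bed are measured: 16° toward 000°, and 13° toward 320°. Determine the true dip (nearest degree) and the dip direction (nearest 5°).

true dip 16°, dip direction 355°

Represent each trace as a vector plunging at its apparent dip toward its trend (east-north-up frame): v₁ = (0.000, 0.961, -0.276), v₂ = (-0.626, 0.746, -0.225).
The plane normal is n = v₁ × v₂ ∝ (-0.010, 0.173, 0.602).
tan δ = √(n_x²+n_y²)/n_z = 0.173/0.602, so δ = 16.0°.
Dip direction = azimuth of (n_x, n_y) = atan2(-0.010, 0.173) = 357°.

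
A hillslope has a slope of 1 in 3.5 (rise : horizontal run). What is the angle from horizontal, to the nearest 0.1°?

15.9°

tan θ = 1/3.5 = 0.2857
θ = arctan(0.2857) = 15.95°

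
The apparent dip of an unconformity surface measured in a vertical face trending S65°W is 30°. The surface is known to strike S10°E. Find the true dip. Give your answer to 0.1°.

β = acute angle between strike S10°E and section S65°W = 75°.
tan(true dip) = tan 30° / sin 75° = 0.5977
true dip = arctan 0.5977 = 30.87°

30.9°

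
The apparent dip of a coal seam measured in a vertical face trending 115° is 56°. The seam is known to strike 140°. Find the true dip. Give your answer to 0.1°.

β = acute angle between strike 140° and section 115° = 25°.
tan(true dip) = tan 56° / sin 25° = 3.5080
δ = arctan(3.5080) = 74.09°

74.1°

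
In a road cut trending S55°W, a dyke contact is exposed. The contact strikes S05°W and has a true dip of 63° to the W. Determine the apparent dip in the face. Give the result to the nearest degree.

56°

The section lies 50° from the strike.
tan(apparent dip) = tan 63° · sin 50° = 1.5034
apparent dip = arctan 1.5034 = 56.37°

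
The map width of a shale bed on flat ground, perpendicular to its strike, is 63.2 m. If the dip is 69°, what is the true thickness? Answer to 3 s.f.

59.0 m

True thickness t = w · sin(dip) = 63.2 × sin 69°
t = 63.2 × 0.9336 = 59.002 m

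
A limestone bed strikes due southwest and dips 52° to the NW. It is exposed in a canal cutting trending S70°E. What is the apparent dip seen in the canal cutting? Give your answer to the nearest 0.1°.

49.2°

Angle between strike (due southwest) and section (S70°E): β = 65°.
tan α = tan 52° × sin 65° = 1.2799 × 0.9063 = 1.1600
α = arctan(1.1600) = 49.24°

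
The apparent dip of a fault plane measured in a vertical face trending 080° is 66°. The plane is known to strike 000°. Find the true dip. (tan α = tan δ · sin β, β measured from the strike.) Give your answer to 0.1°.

66.3°

β = acute angle between strike 000° and section 080° = 80°.
tan(true dip) = tan 66° / sin 80° = 2.2807
δ = arctan(2.2807) = 66.32°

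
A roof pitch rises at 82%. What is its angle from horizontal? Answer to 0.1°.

tan θ = 82/100 = 0.8200
θ = arctan(0.8200) = 39.35°

39.4°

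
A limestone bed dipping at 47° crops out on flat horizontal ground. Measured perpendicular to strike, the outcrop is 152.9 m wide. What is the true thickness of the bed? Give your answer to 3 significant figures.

True thickness t = w · sin(dip) = 152.9 × sin 47°
t = 152.9 × 0.7314 = 111.824 m

112 m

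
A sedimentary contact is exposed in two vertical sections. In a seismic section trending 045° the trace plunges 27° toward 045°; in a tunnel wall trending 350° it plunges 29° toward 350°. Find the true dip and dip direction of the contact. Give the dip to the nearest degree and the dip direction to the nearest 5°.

true dip 31°, dip direction 015°

Represent each trace as a vector plunging at its apparent dip toward its trend (east-north-up frame): v₁ = (0.630, 0.630, -0.454), v₂ = (-0.152, 0.861, -0.485).
Cross product v₁ × v₂ gives the pole to the plane: n ∝ (0.086, 0.374, 0.638).
Dip δ = arctan(|n_h|/n_z) = arctan(0.384/0.638) = 31.0°.
Dip direction = atan2(0.086, 0.374) = 13° (azimuth of n's horizontal projection).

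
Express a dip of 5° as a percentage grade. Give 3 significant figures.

grade % = 100 × tan 5° = 100 × 0.0875

8.75%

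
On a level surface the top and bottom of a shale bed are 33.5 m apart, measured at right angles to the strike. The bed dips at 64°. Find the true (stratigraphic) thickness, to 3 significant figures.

True thickness t = w · sin(dip) = 33.5 × sin 64°
t = 33.5 × 0.8988 = 30.110 m

30.1 m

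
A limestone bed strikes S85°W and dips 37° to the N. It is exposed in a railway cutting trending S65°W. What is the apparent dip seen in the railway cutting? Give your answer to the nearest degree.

The section lies 20° from the strike.
tan α = tan 37° × sin 20° = 0.7536 × 0.3420 = 0.2577
apparent dip = arctan 0.2577 = 14.45°

14°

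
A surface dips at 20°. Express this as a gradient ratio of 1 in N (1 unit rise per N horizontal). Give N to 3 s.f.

1 : N means tan θ = 1/N, so N = 1/tan 20° = 1/0.3640

1 in 2.75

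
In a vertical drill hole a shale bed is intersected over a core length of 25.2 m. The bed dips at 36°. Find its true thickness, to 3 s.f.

20.4 m

True thickness t = h · cos(dip) = 25.2 × cos 36°
t = 25.2 × 0.8090 = 20.387 m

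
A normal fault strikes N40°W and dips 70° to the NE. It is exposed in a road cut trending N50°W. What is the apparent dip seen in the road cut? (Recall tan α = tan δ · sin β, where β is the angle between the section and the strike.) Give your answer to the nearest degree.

The strike is N40°W and the section trends N50°W; the acute angle between them is β = 10°.
tan(apparent dip) = tan 70° · sin 10° = 0.4771
apparent dip = arctan 0.4771 = 25.51°

26°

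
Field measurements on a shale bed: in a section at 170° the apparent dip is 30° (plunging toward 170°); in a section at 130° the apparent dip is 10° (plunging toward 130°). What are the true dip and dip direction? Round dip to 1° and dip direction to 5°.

true dip 35°, dip direction 205°

Each apparent-dip line lies in the plane. As unit vectors (x east, y north, z up), v₁ plunges 30°→170° and v₂ plunges 10°→130°.
Cross product v₁ × v₂ gives the pole to the plane: n ∝ (-0.168, -0.351, 0.548).
True dip = arccos(n_z / |n|) = arccos(0.8153) = 35.4°.
Dip direction = atan2(-0.168, -0.351) = 206° (azimuth of n's horizontal projection).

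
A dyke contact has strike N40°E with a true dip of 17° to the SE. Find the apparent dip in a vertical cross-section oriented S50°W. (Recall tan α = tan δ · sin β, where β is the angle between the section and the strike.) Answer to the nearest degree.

The strike is N40°E and the section trends S50°W; the acute angle between them is β = 10°.
tan(apparent dip) = tan 17° · sin 10° = 0.0531
apparent dip = arctan 0.0531 = 3.04°

3°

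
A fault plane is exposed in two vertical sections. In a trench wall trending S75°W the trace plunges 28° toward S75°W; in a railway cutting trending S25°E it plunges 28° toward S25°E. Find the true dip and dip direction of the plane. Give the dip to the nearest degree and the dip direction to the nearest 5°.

The two traces are lines in the plane: v₁ = (sin 255°·cos 28°, cos 255°·cos 28°, −sin 28°), v₂ = (sin 155°·cos 28°, cos 155°·cos 28°, −sin 28°).
The plane normal is n = v₁ × v₂ ∝ (-0.268, -0.576, 0.768).
tan δ = √(n_x²+n_y²)/n_z = 0.635/0.768, so δ = 39.6°.
Dip direction = atan2(-0.268, -0.576) = 205° (azimuth of n's horizontal projection).

true dip 40°, dip direction 205°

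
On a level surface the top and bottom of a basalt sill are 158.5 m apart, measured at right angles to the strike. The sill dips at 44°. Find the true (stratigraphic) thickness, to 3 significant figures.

True thickness t = w · sin(dip) = 158.5 × sin 44°
t = 158.5 × 0.6947 = 110.103 m

110 m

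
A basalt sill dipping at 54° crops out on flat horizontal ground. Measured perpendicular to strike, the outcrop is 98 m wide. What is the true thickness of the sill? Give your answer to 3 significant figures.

True thickness t = w · sin(dip) = 98 × sin 54°
t = 98 × 0.8090 = 79.284 m

79.3 m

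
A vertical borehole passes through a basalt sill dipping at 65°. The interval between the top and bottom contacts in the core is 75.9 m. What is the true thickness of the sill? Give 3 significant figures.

32.1 m

True thickness t = h · cos(dip) = 75.9 × cos 65°
t = 75.9 × 0.4226 = 32.077 m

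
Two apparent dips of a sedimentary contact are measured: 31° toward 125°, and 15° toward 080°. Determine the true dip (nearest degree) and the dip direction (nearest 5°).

true dip 33°, dip direction 145°

Represent each trace as a vector plunging at its apparent dip toward its trend (east-north-up frame): v₁ = (0.702, -0.492, -0.515), v₂ = (0.951, 0.168, -0.259).
Cross product v₁ × v₂ gives the pole to the plane: n ∝ (0.214, -0.308, 0.585).
Dip δ = arctan(|n_h|/n_z) = arctan(0.375/0.585) = 32.6°.
Dip direction = azimuth of (n_x, n_y) = atan2(0.214, -0.308) = 145°.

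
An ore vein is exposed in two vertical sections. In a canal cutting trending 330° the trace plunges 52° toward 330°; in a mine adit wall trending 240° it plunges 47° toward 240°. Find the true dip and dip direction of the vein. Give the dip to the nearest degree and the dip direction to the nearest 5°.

Represent each trace as a vector plunging at its apparent dip toward its trend (east-north-up frame): v₁ = (-0.308, 0.533, -0.788), v₂ = (-0.591, -0.341, -0.731).
The plane normal is n = v₁ × v₂ ∝ (-0.659, 0.240, 0.420).
tan δ = √(n_x²+n_y²)/n_z = 0.701/0.420, so δ = 59.1°.
Dip direction = azimuth of (n_x, n_y) = atan2(-0.659, 0.240) = 290°.

true dip 59°, dip direction 290°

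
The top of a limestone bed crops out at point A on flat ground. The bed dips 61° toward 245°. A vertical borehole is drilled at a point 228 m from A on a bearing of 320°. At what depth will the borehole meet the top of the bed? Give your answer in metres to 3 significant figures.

The hole lies 75° from the dip direction, so the down-dip offset is 228 × cos 75° = 59.01 m.
Depth = down-dip offset × tan(dip) = 59.01 × tan 61° = 59.01 × 1.8040
Depth = 106.46 m

106 m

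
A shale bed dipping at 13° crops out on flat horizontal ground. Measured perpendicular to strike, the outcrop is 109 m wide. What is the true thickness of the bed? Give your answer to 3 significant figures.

24.5 m

True thickness t = w · sin(dip) = 109 × sin 13°
t = 109 × 0.2250 = 24.520 m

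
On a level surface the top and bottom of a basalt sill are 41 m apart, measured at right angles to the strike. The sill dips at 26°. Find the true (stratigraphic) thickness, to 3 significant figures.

True thickness t = w · sin(dip) = 41 × sin 26°
t = 41 × 0.4384 = 17.973 m

18.0 m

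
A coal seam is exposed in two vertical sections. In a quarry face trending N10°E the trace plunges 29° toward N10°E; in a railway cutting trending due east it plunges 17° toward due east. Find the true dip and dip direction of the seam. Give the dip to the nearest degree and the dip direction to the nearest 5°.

Each apparent-dip line lies in the plane. As unit vectors (x east, y north, z up), v₁ plunges 29°→N10°E and v₂ plunges 17°→due east.
n = v₁ × v₂ = (0.252, 0.419, 0.824) (taken with n_z > 0).
Dip δ = arctan(|n_h|/n_z) = arctan(0.489/0.824) = 30.7°.
Dip direction = atan2(0.252, 0.419) = 31° (azimuth of n's horizontal projection).

true dip 31°, dip direction 030°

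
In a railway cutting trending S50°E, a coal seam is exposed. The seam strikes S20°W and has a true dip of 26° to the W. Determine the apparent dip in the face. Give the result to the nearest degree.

25°

The section lies 70° from the strike.
tan(apparent dip) = tan 26° · sin 70° = 0.4583
apparent dip = arctan 0.4583 = 24.62°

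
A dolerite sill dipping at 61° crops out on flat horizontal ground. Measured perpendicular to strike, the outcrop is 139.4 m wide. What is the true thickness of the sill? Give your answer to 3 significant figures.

122 m

True thickness t = w · sin(dip) = 139.4 × sin 61°
t = 139.4 × 0.8746 = 121.922 m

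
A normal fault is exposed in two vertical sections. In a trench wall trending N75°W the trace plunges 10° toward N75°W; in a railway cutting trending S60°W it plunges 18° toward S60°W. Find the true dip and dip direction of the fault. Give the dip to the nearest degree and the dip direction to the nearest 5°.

Represent each trace as a vector plunging at its apparent dip toward its trend (east-north-up frame): v₁ = (-0.951, 0.255, -0.174), v₂ = (-0.824, -0.476, -0.309).
n = v₁ × v₂ = (-0.161, -0.151, 0.662) (taken with n_z > 0).
Dip δ = arctan(|n_h|/n_z) = arctan(0.221/0.662) = 18.4°.
Dip direction = atan2(-0.161, -0.151) = 227° (azimuth of n's horizontal projection).

true dip 18°, dip direction 225°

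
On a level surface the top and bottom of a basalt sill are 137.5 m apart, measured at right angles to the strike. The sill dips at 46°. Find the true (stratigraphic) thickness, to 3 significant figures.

98.9 m

True thickness t = w · sin(dip) = 137.5 × sin 46°
t = 137.5 × 0.7193 = 98.909 m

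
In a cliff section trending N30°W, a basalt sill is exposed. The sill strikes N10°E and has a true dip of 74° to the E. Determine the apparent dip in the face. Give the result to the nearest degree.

66°

The strike is N10°E and the section trends N30°W; the acute angle between them is β = 40°.
tan(apparent dip) = tan 74° · sin 40° = 2.2417
α = arctan(2.2417) = 65.96°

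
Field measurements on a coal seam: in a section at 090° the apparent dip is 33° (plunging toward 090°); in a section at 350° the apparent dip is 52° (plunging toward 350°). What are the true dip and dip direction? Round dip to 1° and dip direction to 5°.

Each apparent-dip line lies in the plane. As unit vectors (x east, y north, z up), v₁ plunges 33°→090° and v₂ plunges 52°→350°.
The plane normal is n = v₁ × v₂ ∝ (0.330, 0.719, 0.508).
True dip = arccos(n_z / |n|) = arccos(0.5406) = 57.3°.
The horizontal component of n points toward azimuth atan2(n_x, n_y) = 25°, the dip direction.

true dip 57°, dip direction 025°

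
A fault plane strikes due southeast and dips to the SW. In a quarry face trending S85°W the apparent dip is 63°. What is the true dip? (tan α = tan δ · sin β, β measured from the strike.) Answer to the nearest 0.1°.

68.7°

β = acute angle between strike due southeast and section S85°W = 50°.
tan(true dip) = tan 63° / sin 50° = 2.5620
δ = arctan(2.5620) = 68.68°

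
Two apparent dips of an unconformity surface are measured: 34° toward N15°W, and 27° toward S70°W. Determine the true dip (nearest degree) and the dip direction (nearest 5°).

true dip 41°, dip direction 305°

Represent each trace as a vector plunging at its apparent dip toward its trend (east-north-up frame): v₁ = (-0.215, 0.801, -0.559), v₂ = (-0.837, -0.305, -0.454).
The plane normal is n = v₁ × v₂ ∝ (-0.534, 0.371, 0.736).
tan δ = √(n_x²+n_y²)/n_z = 0.650/0.736, so δ = 41.5°.
The horizontal component of n points toward azimuth atan2(n_x, n_y) = 305°, the dip direction.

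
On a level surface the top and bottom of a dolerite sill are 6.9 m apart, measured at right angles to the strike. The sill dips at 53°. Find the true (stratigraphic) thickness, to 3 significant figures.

5.51 m

True thickness t = w · sin(dip) = 6.9 × sin 53°
t = 6.9 × 0.7986 = 5.511 m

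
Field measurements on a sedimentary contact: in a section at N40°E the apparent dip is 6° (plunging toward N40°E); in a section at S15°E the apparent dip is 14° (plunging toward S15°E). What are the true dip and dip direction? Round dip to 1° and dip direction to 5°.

true dip 21°, dip direction 115°

Represent each trace as a vector plunging at its apparent dip toward its trend (east-north-up frame): v₁ = (0.639, 0.762, -0.105), v₂ = (0.251, -0.937, -0.242).
n = v₁ × v₂ = (0.282, -0.128, 0.790) (taken with n_z > 0).
tan δ = √(n_x²+n_y²)/n_z = 0.310/0.790, so δ = 21.4°.
Dip direction = atan2(0.282, -0.128) = 114° (azimuth of n's horizontal projection).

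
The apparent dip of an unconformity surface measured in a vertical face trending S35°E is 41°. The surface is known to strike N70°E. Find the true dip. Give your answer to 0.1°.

The section is 75° from the strike.
tan(true dip) = tan 41° / sin 75° = 0.9000
δ = arctan(0.9000) = 41.99°

42.0°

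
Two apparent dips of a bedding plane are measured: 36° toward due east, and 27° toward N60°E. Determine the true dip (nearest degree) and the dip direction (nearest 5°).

Each apparent-dip line lies in the plane. As unit vectors (x east, y north, z up), v₁ plunges 36°→due east and v₂ plunges 27°→N60°E.
n = v₁ × v₂ = (0.262, -0.086, 0.360) (taken with n_z > 0).
tan δ = √(n_x²+n_y²)/n_z = 0.276/0.360, so δ = 37.4°.
Dip direction = atan2(0.262, -0.086) = 108° (azimuth of n's horizontal projection).

true dip 37°, dip direction 110°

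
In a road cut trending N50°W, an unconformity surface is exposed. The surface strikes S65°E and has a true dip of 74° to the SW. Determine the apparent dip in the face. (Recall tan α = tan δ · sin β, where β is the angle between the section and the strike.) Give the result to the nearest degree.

Angle between strike (S65°E) and section (N50°W): β = 15°.
tan α = tan 74° × sin 15° = 3.4874 × 0.2588 = 0.9026
apparent dip = arctan 0.9026 = 42.07°

42°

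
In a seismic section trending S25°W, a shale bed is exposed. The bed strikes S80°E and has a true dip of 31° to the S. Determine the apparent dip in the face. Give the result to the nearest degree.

30°

The strike is S80°E and the section trends S25°W; the acute angle between them is β = 75°.
tan α = tan 31° × sin 75° = 0.6009 × 0.9659 = 0.5804
apparent dip = arctan 0.5804 = 30.13°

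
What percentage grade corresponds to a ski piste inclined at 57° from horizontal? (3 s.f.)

154%

grade % = 100 × tan 57° = 100 × 1.5399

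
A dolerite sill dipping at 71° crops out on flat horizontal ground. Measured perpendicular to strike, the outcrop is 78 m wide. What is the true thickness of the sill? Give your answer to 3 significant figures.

73.8 m

True thickness t = w · sin(dip) = 78 × sin 71°
t = 78 × 0.9455 = 73.750 m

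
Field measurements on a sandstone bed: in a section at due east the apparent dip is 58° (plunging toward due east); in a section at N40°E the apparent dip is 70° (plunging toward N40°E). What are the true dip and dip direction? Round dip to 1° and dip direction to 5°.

true dip 70°, dip direction 035°

The two traces are lines in the plane: v₁ = (sin 90°·cos 58°, cos 90°·cos 58°, −sin 58°), v₂ = (sin 40°·cos 70°, cos 40°·cos 70°, −sin 70°).
Cross product v₁ × v₂ gives the pole to the plane: n ∝ (0.222, 0.312, 0.139).
True dip = arccos(n_z / |n|) = arccos(0.3411) = 70.1°.
Dip direction = azimuth of (n_x, n_y) = atan2(0.222, 0.312) = 35°.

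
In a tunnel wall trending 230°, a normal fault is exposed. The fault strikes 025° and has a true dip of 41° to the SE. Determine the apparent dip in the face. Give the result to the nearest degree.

20°

The section lies 25° from the strike.
tan α = tan 41° × sin 25° = 0.8693 × 0.4226 = 0.3674
α = arctan(0.3674) = 20.17°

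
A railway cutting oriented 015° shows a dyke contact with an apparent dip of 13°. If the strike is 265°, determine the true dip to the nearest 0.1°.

β = acute angle between strike 265° and section 015° = 70°.
tan(true dip) = tan 13° / sin 70° = 0.2457
true dip = arctan 0.2457 = 13.80°

13.8°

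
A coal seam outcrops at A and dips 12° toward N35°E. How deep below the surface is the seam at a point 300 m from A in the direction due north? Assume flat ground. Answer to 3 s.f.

The hole lies 35° from the dip direction, so the down-dip offset is 300 × cos 35° = 245.75 m.
Depth = down-dip offset × tan(dip) = 245.75 × tan 12° = 245.75 × 0.2126
Depth = 52.23 m

52.2 m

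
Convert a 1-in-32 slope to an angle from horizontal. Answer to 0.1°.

1.8°

tan θ = 1/32 = 0.0312
θ = arctan(0.0312) = 1.79°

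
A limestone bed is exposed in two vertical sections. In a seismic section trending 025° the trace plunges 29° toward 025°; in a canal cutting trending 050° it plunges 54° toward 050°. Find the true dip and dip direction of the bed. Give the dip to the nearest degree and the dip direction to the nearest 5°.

Each apparent-dip line lies in the plane. As unit vectors (x east, y north, z up), v₁ plunges 29°→025° and v₂ plunges 54°→050°.
The plane normal is n = v₁ × v₂ ∝ (0.458, -0.081, 0.217).
Dip δ = arctan(|n_h|/n_z) = arctan(0.465/0.217) = 65.0°.
Dip direction = atan2(0.458, -0.081) = 100° (azimuth of n's horizontal projection).

true dip 65°, dip direction 100°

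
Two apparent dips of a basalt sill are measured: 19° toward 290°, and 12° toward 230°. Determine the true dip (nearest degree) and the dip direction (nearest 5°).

true dip 19°, dip direction 280°

Represent each trace as a vector plunging at its apparent dip toward its trend (east-north-up frame): v₁ = (-0.888, 0.323, -0.326), v₂ = (-0.749, -0.629, -0.208).
n = v₁ × v₂ = (-0.272, 0.059, 0.801) (taken with n_z > 0).
True dip = arccos(n_z / |n|) = arccos(0.9446) = 19.2°.
The horizontal component of n points toward azimuth atan2(n_x, n_y) = 282°, the dip direction.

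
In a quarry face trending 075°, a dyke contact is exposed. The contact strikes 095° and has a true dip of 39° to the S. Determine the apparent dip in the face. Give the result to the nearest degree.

Angle between strike (095°) and section (075°): β = 20°.
tan α = tan 39° × sin 20° = 0.8098 × 0.3420 = 0.2770
α = arctan(0.2770) = 15.48°

15°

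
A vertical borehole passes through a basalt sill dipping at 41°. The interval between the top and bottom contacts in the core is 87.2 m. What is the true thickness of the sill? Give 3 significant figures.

65.8 m

True thickness t = h · cos(dip) = 87.2 × cos 41°
t = 87.2 × 0.7547 = 65.811 m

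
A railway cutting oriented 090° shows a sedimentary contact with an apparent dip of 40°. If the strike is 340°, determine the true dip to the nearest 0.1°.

The section is 70° from the strike.
tan(true dip) = tan 40° / sin 70° = 0.8930
true dip = arctan 0.8930 = 41.76°

41.8°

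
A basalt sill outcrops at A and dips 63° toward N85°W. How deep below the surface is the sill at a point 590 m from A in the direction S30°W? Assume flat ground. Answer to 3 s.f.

489 m

The hole lies 65° from the dip direction, so the down-dip offset is 590 × cos 65° = 249.34 m.
Depth = down-dip offset × tan(dip) = 249.34 × tan 63° = 249.34 × 1.9626
Depth = 489.37 m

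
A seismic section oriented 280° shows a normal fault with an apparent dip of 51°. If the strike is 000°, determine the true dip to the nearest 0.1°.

β = acute angle between strike 000° and section 280° = 80°.
tan δ = tan α / sin β = tan 51° / sin 80° = 1.2349 / 0.9848 = 1.2539
true dip = arctan 1.2539 = 51.43°

51.4°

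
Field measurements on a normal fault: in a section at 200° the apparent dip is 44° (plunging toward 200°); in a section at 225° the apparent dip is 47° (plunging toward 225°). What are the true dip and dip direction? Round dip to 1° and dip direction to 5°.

The two traces are lines in the plane: v₁ = (sin 200°·cos 44°, cos 200°·cos 44°, −sin 44°), v₂ = (sin 225°·cos 47°, cos 225°·cos 47°, −sin 47°).
The plane normal is n = v₁ × v₂ ∝ (-0.159, -0.155, 0.207).
Dip δ = arctan(|n_h|/n_z) = arctan(0.222/0.207) = 47.0°.
The horizontal component of n points toward azimuth atan2(n_x, n_y) = 226°, the dip direction.

true dip 47°, dip direction 225°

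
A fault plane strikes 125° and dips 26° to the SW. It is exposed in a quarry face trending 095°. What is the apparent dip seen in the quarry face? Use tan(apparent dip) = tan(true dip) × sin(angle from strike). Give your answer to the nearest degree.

The section lies 30° from the strike.
tan(apparent dip) = tan 26° · sin 30° = 0.2439
apparent dip = arctan 0.2439 = 13.71°

14°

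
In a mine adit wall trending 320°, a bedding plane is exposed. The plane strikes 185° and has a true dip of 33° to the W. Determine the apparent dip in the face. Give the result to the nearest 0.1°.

24.7°

The section lies 45° from the strike.
tan α = tan 33° × sin 45° = 0.6494 × 0.7071 = 0.4592
apparent dip = arctan 0.4592 = 24.66°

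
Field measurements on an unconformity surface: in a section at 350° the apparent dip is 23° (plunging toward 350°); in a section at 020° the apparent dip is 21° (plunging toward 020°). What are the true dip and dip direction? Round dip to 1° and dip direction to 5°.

Each apparent-dip line lies in the plane. As unit vectors (x east, y north, z up), v₁ plunges 23°→350° and v₂ plunges 21°→020°.
n = v₁ × v₂ = (-0.018, 0.182, 0.430) (taken with n_z > 0).
True dip = arccos(n_z / |n|) = arccos(0.9201) = 23.1°.
Dip direction = atan2(-0.018, 0.182) = 354° (azimuth of n's horizontal projection).

true dip 23°, dip direction 355°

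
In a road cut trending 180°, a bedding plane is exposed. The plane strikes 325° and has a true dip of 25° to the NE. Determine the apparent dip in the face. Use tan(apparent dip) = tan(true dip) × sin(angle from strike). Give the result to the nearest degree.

15°

The section lies 35° from the strike.
tan(apparent dip) = tan 25° · sin 35° = 0.2675
apparent dip = arctan 0.2675 = 14.97°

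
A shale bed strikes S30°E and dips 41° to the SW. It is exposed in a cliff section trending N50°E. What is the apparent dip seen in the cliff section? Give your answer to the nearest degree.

The section lies 80° from the strike.
tan α = tan 41° × sin 80° = 0.8693 × 0.9848 = 0.8561
α = arctan(0.8561) = 40.57°

41°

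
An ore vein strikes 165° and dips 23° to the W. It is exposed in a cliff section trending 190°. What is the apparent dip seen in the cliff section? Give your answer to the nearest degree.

10°

Angle between strike (165°) and section (190°): β = 25°.
tan(apparent dip) = tan 23° · sin 25° = 0.1794
α = arctan(0.1794) = 10.17°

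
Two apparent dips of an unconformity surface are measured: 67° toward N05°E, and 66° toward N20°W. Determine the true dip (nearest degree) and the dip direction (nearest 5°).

Each apparent-dip line lies in the plane. As unit vectors (x east, y north, z up), v₁ plunges 67°→N05°E and v₂ plunges 66°→N20°W.
n = v₁ × v₂ = (-0.004, 0.159, 0.067) (taken with n_z > 0).
True dip = arccos(n_z / |n|) = arccos(0.3887) = 67.1°.
Dip direction = atan2(-0.004, 0.159) = 359° (azimuth of n's horizontal projection).

true dip 67°, dip direction 000°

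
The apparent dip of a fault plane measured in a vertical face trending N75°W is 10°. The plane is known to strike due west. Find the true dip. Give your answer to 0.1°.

34.3°

The section is 15° from the strike.
tan δ = tan α / sin β = tan 10° / sin 15° = 0.1763 / 0.2588 = 0.6813
true dip = arctan 0.6813 = 34.27°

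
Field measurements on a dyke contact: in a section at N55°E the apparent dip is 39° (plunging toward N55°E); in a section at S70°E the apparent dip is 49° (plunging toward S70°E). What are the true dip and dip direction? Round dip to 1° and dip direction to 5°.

The two traces are lines in the plane: v₁ = (sin 55°·cos 39°, cos 55°·cos 39°, −sin 39°), v₂ = (sin 110°·cos 49°, cos 110°·cos 49°, −sin 49°).
Cross product v₁ × v₂ gives the pole to the plane: n ∝ (0.478, -0.092, 0.418).
Dip δ = arctan(|n_h|/n_z) = arctan(0.486/0.418) = 49.4°.
Dip direction = atan2(0.478, -0.092) = 101° (azimuth of n's horizontal projection).

true dip 49°, dip direction 100°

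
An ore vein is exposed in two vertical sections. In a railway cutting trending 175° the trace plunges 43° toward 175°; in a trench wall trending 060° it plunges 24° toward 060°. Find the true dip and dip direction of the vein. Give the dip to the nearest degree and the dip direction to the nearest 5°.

Represent each trace as a vector plunging at its apparent dip toward its trend (east-north-up frame): v₁ = (0.064, -0.729, -0.682), v₂ = (0.791, 0.457, -0.407).
The plane normal is n = v₁ × v₂ ∝ (0.608, -0.514, 0.606).
Dip δ = arctan(|n_h|/n_z) = arctan(0.796/0.606) = 52.7°.
Dip direction = azimuth of (n_x, n_y) = atan2(0.608, -0.514) = 130°.

true dip 53°, dip direction 130°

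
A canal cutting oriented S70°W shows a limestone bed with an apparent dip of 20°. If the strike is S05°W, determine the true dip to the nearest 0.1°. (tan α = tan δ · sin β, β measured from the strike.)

21.9°

β = acute angle between strike S05°W and section S70°W = 65°.
tan δ = tan α / sin β = tan 20° / sin 65° = 0.3640 / 0.9063 = 0.4016
δ = arctan(0.4016) = 21.88°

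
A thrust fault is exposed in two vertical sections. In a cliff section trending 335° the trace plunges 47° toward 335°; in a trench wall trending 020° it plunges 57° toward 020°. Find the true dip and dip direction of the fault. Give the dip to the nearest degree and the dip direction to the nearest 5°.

true dip 57°, dip direction 020°

Each apparent-dip line lies in the plane. As unit vectors (x east, y north, z up), v₁ plunges 47°→335° and v₂ plunges 57°→020°.
The plane normal is n = v₁ × v₂ ∝ (0.144, 0.378, 0.263).
Dip δ = arctan(|n_h|/n_z) = arctan(0.404/0.263) = 57.0°.
The horizontal component of n points toward azimuth atan2(n_x, n_y) = 21°, the dip direction.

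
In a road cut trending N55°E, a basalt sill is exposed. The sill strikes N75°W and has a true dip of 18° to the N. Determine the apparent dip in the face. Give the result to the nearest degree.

14°

The strike is N75°W and the section trends N55°E; the acute angle between them is β = 50°.
tan(apparent dip) = tan 18° · sin 50° = 0.2489
apparent dip = arctan 0.2489 = 13.98°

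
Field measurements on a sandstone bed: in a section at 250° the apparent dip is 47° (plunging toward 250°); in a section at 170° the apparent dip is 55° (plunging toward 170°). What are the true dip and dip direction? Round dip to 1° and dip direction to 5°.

Represent each trace as a vector plunging at its apparent dip toward its trend (east-north-up frame): v₁ = (-0.641, -0.233, -0.731), v₂ = (0.100, -0.565, -0.819).
Cross product v₁ × v₂ gives the pole to the plane: n ∝ (-0.222, -0.598, 0.385).
Dip δ = arctan(|n_h|/n_z) = arctan(0.638/0.385) = 58.9°.
Dip direction = atan2(-0.222, -0.598) = 200° (azimuth of n's horizontal projection).

true dip 59°, dip direction 200°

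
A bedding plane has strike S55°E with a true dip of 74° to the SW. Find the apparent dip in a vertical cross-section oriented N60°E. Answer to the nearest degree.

72°

Angle between strike (S55°E) and section (N60°E): β = 65°.
tan(apparent dip) = tan 74° · sin 65° = 3.1607
α = arctan(3.1607) = 72.44°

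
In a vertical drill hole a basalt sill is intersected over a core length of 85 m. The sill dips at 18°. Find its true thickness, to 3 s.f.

80.8 m

True thickness t = h · cos(dip) = 85 × cos 18°
t = 85 × 0.9511 = 80.840 m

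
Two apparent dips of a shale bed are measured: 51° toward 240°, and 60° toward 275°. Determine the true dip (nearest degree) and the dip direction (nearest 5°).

true dip 60°, dip direction 285°

The two traces are lines in the plane: v₁ = (sin 240°·cos 51°, cos 240°·cos 51°, −sin 51°), v₂ = (sin 275°·cos 60°, cos 275°·cos 60°, −sin 60°).
The plane normal is n = v₁ × v₂ ∝ (-0.306, 0.085, 0.180).
Dip δ = arctan(|n_h|/n_z) = arctan(0.318/0.180) = 60.4°.
Dip direction = atan2(-0.306, 0.085) = 285° (azimuth of n's horizontal projection).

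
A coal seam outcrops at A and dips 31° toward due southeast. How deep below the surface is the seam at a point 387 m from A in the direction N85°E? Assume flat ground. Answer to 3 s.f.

149 m

The hole lies 50° from the dip direction, so the down-dip offset is 387 × cos 50° = 248.76 m.
Depth = down-dip offset × tan(dip) = 248.76 × tan 31° = 248.76 × 0.6009
Depth = 149.47 m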